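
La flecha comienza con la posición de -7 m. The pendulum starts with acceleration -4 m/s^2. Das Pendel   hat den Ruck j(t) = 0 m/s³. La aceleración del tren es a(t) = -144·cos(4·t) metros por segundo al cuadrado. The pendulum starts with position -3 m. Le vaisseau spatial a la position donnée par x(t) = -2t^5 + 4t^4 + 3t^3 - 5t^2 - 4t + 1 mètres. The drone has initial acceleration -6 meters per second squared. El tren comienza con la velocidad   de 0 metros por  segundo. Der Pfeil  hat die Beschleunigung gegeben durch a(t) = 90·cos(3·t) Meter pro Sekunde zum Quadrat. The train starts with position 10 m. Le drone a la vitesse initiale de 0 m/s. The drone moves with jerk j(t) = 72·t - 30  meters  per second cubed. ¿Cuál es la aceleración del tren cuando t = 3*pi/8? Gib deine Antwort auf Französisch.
De l'équation de l'accélération a(t) = -144·cos(4·t), nous substituons t = 3*pi/8 pour obtenir a = 0.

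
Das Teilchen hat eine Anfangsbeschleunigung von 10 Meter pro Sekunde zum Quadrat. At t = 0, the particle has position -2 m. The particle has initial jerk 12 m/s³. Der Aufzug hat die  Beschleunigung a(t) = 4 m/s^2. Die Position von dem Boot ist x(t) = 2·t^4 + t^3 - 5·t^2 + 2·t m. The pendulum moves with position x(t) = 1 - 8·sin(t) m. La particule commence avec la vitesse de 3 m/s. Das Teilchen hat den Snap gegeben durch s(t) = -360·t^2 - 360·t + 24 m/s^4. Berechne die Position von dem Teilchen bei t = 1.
Um dies zu lösen, müssen wir 4 Stammfunktionen unserer Gleichung für den Snap s(t) = -360·t^2 - 360·t + 24 finden. Das Integral von dem Snap, mit j(0) = 12, ergibt den Ruck: j(t) = -120·t^3 - 180·t^2 + 24·t + 12. Durch Integration von dem Ruck und Verwendung der Anfangsbedingung a(0) = 10, erhalten wir a(t) = -30·t^4 - 60·t^3 + 12·t^2 + 12·t + 10. Das Integral von der Beschleunigung ist die Geschwindigkeit. Mit v(0) = 3 erhalten wir v(t) = -6·t^5 - 15·t^4 + 4·t^3 + 6·t^2 + 10·t + 3. Durch Integration von der Geschwindigkeit und Verwendung der Anfangsbedingung x(0) = -2, erhalten wir x(t) = -t^6 - 3·t^5 + t^4 + 2·t^3 + 5·t^2 + 3·t - 2. Mit x(t) = -t^6 - 3·t^5 + t^4 + 2·t^3 + 5·t^2 + 3·t - 2 und Einsetzen von t = 1, finden wir x = 5.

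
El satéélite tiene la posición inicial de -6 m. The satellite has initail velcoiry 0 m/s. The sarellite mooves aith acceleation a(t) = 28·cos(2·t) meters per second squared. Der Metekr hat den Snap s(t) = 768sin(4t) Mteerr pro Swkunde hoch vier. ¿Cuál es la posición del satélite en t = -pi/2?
Partiendo de la aceleración a(t) = 28·cos(2·t), tomamos 2 integrales. Integrando la aceleración y usando la condición inicial v(0) = 0, obtenemos v(t) = 14·sin(2·t). Tomando ∫v(t)dt y aplicando x(0) = -6, encontramos x(t) = 1 - 7·cos(2·t). Tenemos la posición x(t) = 1 - 7·cos(2·t). Sustituyendo t = -pi/2: x(-pi/2) = 8.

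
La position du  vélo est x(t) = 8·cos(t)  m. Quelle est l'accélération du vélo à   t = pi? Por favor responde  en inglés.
We must differentiate our position equation x(t) = 8·cos(t) 2 times. Taking d/dt of x(t), we find v(t) = -8·sin(t). The derivative of velocity gives acceleration: a(t) = -8·cos(t). We have acceleration a(t) = -8·cos(t). Substituting t = pi: a(pi) = 8.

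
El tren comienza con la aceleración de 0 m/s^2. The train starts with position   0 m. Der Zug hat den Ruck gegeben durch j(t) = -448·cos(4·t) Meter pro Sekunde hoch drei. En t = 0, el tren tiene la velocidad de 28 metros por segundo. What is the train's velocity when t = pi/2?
To find the answer, we compute 2 integrals of j(t) = -448·cos(4·t). Finding the integral of j(t) and using a(0) = 0: a(t) = -112·sin(4·t). Integrating acceleration and using the initial condition v(0) = 28, we get v(t) = 28·cos(4·t). We have velocity v(t) = 28·cos(4·t). Substituting t = pi/2: v(pi/2) = 28.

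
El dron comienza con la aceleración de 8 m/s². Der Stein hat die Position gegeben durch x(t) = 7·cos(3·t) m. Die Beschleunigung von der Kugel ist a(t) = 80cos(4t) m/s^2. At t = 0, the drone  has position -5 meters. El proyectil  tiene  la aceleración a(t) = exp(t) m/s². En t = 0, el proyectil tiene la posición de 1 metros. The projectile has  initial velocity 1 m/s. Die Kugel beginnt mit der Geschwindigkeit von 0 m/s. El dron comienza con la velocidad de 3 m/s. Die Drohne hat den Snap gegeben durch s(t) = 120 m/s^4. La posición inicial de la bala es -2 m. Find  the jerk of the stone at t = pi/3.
Starting from position x(t) = 7·cos(3·t), we take 3 derivatives. Taking d/dt of x(t), we find v(t) = -21·sin(3·t). Taking d/dt of v(t), we find a(t) = -63·cos(3·t). Taking d/dt of a(t), we find j(t) = 189·sin(3·t). From the given jerk equation j(t) = 189·sin(3·t), we substitute t = pi/3 to get j = 0.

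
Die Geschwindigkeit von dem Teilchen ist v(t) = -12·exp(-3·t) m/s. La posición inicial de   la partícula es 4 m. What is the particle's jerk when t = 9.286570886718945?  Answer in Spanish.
Partiendo de la velocidad v(t) = -12·exp(-3·t), tomamos 2 derivadas. Derivando la velocidad, obtenemos la aceleración: a(t) = 36·exp(-3·t). Derivando la aceleración, obtenemos la sacudida: j(t) = -108·exp(-3·t). Tenemos la sacudida j(t) = -108·exp(-3·t). Sustituyendo t = 9.286570886718945: j(9.286570886718945) = -8.59219806623009E-11.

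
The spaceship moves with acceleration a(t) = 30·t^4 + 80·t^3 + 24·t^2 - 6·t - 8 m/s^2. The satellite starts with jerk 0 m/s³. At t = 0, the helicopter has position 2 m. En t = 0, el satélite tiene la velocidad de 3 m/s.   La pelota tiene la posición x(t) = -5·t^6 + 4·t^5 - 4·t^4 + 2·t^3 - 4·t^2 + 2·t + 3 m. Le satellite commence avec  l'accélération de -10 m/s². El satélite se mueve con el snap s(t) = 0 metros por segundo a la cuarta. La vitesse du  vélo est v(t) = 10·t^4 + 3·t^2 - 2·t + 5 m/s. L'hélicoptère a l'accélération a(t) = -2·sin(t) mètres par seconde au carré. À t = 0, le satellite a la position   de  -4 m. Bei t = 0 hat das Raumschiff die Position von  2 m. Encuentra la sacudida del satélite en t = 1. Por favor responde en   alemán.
Ausgehend von dem Snap s(t) = 0, nehmen wir 1 Stammfunktion. Durch Integration von dem Snap und Verwendung der Anfangsbedingung j(0) = 0, erhalten wir j(t) = 0. Mit j(t) = 0 und Einsetzen von t = 1, finden wir j = 0.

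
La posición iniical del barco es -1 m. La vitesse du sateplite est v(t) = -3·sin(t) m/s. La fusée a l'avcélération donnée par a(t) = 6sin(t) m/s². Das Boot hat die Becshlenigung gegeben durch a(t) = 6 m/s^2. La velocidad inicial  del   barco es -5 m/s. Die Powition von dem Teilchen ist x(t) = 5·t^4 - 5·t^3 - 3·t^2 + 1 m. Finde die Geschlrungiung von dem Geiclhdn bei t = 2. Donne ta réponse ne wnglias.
To solve this, we need to take 2 derivatives of our position equation x(t) = 5·t^4 - 5·t^3 - 3·t^2 + 1. The derivative of position gives velocity: v(t) = 20·t^3 - 15·t^2 - 6·t. The derivative of velocity gives acceleration: a(t) = 60·t^2 - 30·t - 6. From the given acceleration equation a(t) = 60·t^2 - 30·t - 6, we substitute t = 2 to get a = 174.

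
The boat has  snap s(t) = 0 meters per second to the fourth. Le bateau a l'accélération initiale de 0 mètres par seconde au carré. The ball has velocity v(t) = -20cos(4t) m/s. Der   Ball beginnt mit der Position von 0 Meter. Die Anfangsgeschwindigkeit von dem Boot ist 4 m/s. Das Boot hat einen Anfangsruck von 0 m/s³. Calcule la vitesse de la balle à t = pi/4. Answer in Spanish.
Tenemos la velocidad v(t) = -20·cos(4·t). Sustituyendo t = pi/4: v(pi/4) = 20.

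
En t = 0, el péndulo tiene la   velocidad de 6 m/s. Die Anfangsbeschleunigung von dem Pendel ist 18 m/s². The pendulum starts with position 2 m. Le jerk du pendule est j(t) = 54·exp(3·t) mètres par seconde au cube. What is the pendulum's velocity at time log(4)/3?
Starting from jerk j(t) = 54·exp(3·t), we take 2 antiderivatives. The antiderivative of jerk, with a(0) = 18, gives acceleration: a(t) = 18·exp(3·t). The integral of acceleration, with v(0) = 6, gives velocity: v(t) = 6·exp(3·t). We have velocity v(t) = 6·exp(3·t). Substituting t = log(4)/3: v(log(4)/3) = 24.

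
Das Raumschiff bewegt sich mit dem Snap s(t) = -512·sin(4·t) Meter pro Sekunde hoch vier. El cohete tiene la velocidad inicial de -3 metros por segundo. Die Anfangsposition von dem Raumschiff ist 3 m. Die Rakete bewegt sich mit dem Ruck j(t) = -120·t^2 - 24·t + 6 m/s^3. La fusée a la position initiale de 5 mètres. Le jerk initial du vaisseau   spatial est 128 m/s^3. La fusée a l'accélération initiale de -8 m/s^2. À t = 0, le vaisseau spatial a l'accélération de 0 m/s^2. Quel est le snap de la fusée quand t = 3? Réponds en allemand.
Ausgehend von dem Ruck j(t) = -120·t^2 - 24·t + 6, nehmen wir 1 Ableitung. Die Ableitung von dem Ruck ergibt den Snap: s(t) = -240·t - 24. Wir haben den Snap s(t) = -240·t - 24. Durch Einsetzen von t = 3: s(3) = -744.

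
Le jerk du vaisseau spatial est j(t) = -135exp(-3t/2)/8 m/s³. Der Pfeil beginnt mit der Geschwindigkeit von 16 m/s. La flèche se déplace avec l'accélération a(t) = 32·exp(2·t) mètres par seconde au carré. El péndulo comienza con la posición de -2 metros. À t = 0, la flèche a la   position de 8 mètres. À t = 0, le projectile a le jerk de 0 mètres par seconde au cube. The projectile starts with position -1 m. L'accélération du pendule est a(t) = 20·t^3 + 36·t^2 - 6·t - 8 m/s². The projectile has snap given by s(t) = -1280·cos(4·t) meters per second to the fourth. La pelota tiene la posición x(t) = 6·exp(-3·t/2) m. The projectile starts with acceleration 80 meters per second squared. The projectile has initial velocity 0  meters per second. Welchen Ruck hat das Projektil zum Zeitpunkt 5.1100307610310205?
Um dies zu lösen, müssen wir 1 Integral unserer Gleichung für den Snap s(t) = -1280·cos(4·t) finden. Die Stammfunktion von dem Snap ist der Ruck. Mit j(0) = 0 erhalten wir j(t) = -320·sin(4·t). Wir haben den Ruck j(t) = -320·sin(4·t). Durch Einsetzen von t = 5.1100307610310205: j(5.1100307610310205) = -319.937460538591.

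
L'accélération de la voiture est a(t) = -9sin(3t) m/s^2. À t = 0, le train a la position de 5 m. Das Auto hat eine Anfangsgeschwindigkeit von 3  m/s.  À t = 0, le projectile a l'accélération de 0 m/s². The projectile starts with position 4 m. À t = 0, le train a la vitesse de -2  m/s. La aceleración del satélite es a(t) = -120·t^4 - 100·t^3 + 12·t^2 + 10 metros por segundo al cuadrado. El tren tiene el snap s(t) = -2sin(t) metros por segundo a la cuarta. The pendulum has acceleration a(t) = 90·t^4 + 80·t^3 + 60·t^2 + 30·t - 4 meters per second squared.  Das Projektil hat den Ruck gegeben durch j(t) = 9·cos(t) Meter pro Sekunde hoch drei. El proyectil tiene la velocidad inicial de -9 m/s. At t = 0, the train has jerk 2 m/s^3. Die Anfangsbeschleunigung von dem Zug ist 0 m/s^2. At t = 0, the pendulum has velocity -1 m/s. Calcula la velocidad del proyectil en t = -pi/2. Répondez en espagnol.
Partiendo de la sacudida j(t) = 9·cos(t), tomamos 2 antiderivadas. Tomando ∫j(t)dt y aplicando a(0) = 0, encontramos a(t) = 9·sin(t). Tomando ∫a(t)dt y aplicando v(0) = -9, encontramos v(t) = -9·cos(t). De la ecuación de la velocidad v(t) = -9·cos(t), sustituimos t = -pi/2 para obtener v = 0.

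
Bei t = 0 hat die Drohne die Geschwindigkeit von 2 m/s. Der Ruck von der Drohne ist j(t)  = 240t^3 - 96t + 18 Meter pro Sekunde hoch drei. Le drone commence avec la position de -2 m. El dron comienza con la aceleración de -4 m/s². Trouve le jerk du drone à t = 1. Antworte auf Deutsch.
Wir haben den Ruck j(t) = 240·t^3 - 96·t + 18. Durch Einsetzen von t = 1: j(1) = 162.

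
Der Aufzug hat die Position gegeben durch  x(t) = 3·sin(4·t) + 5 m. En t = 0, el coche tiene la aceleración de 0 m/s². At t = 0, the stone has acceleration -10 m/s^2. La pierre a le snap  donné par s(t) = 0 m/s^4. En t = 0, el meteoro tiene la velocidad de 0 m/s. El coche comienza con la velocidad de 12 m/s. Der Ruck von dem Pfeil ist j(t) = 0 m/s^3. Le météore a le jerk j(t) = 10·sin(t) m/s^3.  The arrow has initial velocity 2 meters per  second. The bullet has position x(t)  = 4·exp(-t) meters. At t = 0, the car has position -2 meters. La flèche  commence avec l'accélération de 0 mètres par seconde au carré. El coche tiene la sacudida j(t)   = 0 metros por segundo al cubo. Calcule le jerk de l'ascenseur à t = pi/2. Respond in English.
To solve this, we need to take 3 derivatives of our position equation x(t) = 3·sin(4·t) + 5. Differentiating position, we get velocity: v(t) = 12·cos(4·t). Differentiating velocity, we get acceleration: a(t) = -48·sin(4·t). Taking d/dt of a(t), we find j(t) = -192·cos(4·t). We have jerk j(t) = -192·cos(4·t). Substituting t = pi/2: j(pi/2) = -192.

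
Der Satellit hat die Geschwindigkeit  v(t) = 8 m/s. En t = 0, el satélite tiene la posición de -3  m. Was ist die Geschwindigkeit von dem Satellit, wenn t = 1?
Aus der Gleichung für die Geschwindigkeit v(t) = 8, setzen wir t = 1 ein und erhalten v = 8.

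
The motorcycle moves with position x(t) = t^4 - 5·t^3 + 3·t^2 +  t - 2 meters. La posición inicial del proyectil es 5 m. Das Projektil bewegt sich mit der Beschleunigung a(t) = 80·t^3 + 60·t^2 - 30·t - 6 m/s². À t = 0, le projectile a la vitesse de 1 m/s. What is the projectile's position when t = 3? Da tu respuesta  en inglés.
Starting from acceleration a(t) = 80·t^3 + 60·t^2 - 30·t - 6, we take 2 integrals. Taking ∫a(t)dt and applying v(0) = 1, we find v(t) = 20·t^4 + 20·t^3 - 15·t^2 - 6·t + 1. The antiderivative of velocity is position. Using x(0) = 5, we get x(t) = 4·t^5 + 5·t^4 - 5·t^3 - 3·t^2 + t + 5. From the given position equation x(t) = 4·t^5 + 5·t^4 - 5·t^3 - 3·t^2 + t + 5, we substitute t = 3 to get x = 1223.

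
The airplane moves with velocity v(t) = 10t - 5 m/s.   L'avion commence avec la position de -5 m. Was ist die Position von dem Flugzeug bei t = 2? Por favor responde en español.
Partiendo de la velocidad v(t) = 10·t - 5, tomamos 1 antiderivada. La antiderivada de la velocidad, con x(0) = -5, da la posición: x(t) = 5·t^2 - 5·t - 5. Tenemos la posición x(t) = 5·t^2 - 5·t - 5. Sustituyendo t = 2: x(2) = 5.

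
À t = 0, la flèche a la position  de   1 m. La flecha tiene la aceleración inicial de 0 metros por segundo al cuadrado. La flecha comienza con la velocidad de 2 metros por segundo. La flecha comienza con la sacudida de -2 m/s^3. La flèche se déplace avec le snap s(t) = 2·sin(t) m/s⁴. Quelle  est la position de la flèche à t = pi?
En partant du snap s(t) = 2·sin(t), nous prenons 4 intégrales. En prenant ∫s(t)dt et en appliquant j(0) = -2, nous trouvons j(t) = -2·cos(t). En intégrant le jerk et en utilisant la condition initiale a(0) = 0, nous obtenons a(t) = -2·sin(t). L'intégrale de l'accélération, avec v(0) = 2, donne la vitesse: v(t) = 2·cos(t). La primitive de la vitesse, avec x(0) = 1, donne la position: x(t) = 2·sin(t) + 1. Nous avons la position x(t) = 2·sin(t) + 1. En substituant t = pi: x(pi) = 1.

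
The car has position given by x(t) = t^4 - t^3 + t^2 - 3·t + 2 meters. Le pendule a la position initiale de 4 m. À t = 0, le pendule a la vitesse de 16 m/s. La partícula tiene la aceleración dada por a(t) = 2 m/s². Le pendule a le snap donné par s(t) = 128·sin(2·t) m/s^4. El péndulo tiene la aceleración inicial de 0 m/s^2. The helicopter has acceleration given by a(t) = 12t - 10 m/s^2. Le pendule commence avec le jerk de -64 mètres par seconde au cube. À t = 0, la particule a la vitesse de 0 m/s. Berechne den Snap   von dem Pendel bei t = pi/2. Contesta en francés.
Nous avons le snap s(t) = 128·sin(2·t). En substituant t = pi/2: s(pi/2) = 0.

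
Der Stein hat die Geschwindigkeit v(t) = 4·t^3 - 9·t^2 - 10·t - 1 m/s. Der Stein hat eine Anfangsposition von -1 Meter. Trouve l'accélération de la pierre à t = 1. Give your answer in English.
To solve this, we need to take 1 derivative of our velocity equation v(t) = 4·t^3 - 9·t^2 - 10·t - 1. Taking d/dt of v(t), we find a(t) = 12·t^2 - 18·t - 10. From the given acceleration equation a(t) = 12·t^2 - 18·t - 10, we substitute t = 1 to get a = -16.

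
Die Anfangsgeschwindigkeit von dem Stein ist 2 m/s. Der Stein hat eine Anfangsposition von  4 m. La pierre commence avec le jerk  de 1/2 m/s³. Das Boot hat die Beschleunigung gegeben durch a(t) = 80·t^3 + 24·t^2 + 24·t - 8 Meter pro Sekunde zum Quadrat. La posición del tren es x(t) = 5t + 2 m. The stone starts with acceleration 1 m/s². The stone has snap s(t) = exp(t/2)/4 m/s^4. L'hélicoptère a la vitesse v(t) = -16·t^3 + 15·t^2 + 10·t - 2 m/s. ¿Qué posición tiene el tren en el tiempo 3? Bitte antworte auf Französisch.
De l'équation de la position x(t) = 5·t + 2, nous substituons t = 3 pour obtenir x = 17.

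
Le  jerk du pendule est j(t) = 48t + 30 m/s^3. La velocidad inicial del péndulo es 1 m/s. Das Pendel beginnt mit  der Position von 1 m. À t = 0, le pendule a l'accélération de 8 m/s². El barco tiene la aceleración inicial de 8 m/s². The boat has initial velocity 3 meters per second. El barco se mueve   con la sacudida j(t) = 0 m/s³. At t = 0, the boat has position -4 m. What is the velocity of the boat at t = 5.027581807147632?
We need to integrate our jerk equation j(t) = 0 2 times. Finding the antiderivative of j(t) and using a(0) = 8: a(t) = 8. The antiderivative of acceleration, with v(0) = 3, gives velocity: v(t) = 8·t + 3. From the given velocity equation v(t) = 8·t + 3, we substitute t = 5.027581807147632 to get v = 43.2206544571811.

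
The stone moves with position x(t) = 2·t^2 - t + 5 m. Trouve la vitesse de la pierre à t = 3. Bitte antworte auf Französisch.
En partant de la position x(t) = 2·t^2 - t + 5, nous prenons 1 dérivée. La dérivée de la position donne la vitesse: v(t) = 4·t - 1. De l'équation de la vitesse v(t) = 4·t - 1, nous substituons t = 3 pour obtenir v = 11.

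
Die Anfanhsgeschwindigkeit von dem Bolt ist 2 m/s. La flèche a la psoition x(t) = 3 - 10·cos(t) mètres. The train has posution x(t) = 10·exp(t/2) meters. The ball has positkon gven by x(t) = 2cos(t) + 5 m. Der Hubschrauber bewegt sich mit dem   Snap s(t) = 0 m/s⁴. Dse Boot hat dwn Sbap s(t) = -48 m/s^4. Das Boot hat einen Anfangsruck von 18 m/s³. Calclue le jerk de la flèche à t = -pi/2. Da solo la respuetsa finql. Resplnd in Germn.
Der Ruck bei t = -pi/2 ist j = 10.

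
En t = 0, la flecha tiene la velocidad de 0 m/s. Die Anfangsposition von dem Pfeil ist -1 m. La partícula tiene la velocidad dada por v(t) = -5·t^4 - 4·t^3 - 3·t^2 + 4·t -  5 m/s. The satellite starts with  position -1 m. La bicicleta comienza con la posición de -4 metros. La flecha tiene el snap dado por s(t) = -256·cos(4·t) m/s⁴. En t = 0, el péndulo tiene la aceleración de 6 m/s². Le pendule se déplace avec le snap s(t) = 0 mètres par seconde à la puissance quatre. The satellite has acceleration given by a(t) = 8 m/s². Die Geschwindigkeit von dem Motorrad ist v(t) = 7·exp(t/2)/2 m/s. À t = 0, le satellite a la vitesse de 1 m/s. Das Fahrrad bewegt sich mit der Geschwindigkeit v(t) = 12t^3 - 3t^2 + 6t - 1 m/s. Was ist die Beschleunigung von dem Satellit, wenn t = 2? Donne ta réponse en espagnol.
Usando a(t) = 8 y sustituyendo t = 2, encontramos a = 8.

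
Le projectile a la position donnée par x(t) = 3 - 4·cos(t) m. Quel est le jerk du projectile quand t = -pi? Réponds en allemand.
Ausgehend von der Position x(t) = 3 - 4·cos(t), nehmen wir 3 Ableitungen. Die Ableitung von der Position ergibt die Geschwindigkeit: v(t) = 4·sin(t). Mit d/dt von v(t) finden wir a(t) = 4·cos(t). Durch Ableiten von der Beschleunigung erhalten wir den Ruck: j(t) = -4·sin(t). Wir haben den Ruck j(t) = -4·sin(t). Durch Einsetzen von t = -pi: j(-pi) = 0.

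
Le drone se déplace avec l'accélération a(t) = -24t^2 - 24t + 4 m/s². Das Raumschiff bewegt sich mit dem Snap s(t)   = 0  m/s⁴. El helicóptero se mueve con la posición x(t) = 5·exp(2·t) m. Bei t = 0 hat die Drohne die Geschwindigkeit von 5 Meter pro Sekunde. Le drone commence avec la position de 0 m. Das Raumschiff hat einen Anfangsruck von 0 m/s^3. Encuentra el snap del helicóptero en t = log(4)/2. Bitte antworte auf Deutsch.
Wir müssen unsere Gleichung für die Position x(t) = 5·exp(2·t) 4-mal ableiten. Mit d/dt von x(t) finden wir v(t) = 10·exp(2·t). Die Ableitung von der Geschwindigkeit ergibt die Beschleunigung: a(t) = 20·exp(2·t). Die Ableitung von der Beschleunigung ergibt den Ruck: j(t) = 40·exp(2·t). Die Ableitung von dem Ruck ergibt den Snap: s(t) = 80·exp(2·t). Aus der Gleichung für den Snap s(t) = 80·exp(2·t), setzen wir t = log(4)/2 ein und erhalten s = 320.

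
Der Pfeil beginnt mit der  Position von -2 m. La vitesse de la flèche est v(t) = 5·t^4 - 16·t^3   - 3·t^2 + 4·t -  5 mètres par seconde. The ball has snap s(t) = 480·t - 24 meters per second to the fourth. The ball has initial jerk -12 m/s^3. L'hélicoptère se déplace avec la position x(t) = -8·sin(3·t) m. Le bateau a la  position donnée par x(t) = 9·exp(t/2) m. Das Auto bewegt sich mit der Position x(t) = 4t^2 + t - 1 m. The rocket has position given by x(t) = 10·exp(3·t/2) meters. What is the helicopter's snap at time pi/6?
Starting from position x(t) = -8·sin(3·t), we take 4 derivatives. Differentiating position, we get velocity: v(t) = -24·cos(3·t). Differentiating velocity, we get acceleration: a(t) = 72·sin(3·t). Taking d/dt of a(t), we find j(t) = 216·cos(3·t). Differentiating jerk, we get snap: s(t) = -648·sin(3·t). We have snap s(t) = -648·sin(3·t). Substituting t = pi/6: s(pi/6) = -648.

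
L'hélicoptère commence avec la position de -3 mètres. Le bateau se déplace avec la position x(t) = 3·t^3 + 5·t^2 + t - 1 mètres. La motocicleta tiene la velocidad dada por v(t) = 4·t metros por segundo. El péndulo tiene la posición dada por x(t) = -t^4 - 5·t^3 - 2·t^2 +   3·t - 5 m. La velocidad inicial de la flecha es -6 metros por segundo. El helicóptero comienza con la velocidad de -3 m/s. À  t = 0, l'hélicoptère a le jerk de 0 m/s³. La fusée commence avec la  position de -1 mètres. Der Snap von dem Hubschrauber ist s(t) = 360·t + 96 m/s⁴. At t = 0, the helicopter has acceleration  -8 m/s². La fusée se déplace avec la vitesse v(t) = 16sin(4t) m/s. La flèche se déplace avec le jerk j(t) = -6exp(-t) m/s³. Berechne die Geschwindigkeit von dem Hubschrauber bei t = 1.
Um dies zu lösen, müssen wir 3 Integrale unserer Gleichung für den Snap s(t) = 360·t + 96 finden. Durch Integration von dem Snap und Verwendung der Anfangsbedingung j(0) = 0, erhalten wir j(t) = 12·t·(15·t + 8). Durch Integration von dem Ruck und Verwendung der Anfangsbedingung a(0) = -8, erhalten wir a(t) = 60·t^3 + 48·t^2 - 8. Mit ∫a(t)dt und Anwendung von v(0) = -3, finden wir v(t) = 15·t^4 + 16·t^3 - 8·t - 3. Mit v(t) = 15·t^4 + 16·t^3 - 8·t - 3 und Einsetzen von t = 1, finden wir v = 20.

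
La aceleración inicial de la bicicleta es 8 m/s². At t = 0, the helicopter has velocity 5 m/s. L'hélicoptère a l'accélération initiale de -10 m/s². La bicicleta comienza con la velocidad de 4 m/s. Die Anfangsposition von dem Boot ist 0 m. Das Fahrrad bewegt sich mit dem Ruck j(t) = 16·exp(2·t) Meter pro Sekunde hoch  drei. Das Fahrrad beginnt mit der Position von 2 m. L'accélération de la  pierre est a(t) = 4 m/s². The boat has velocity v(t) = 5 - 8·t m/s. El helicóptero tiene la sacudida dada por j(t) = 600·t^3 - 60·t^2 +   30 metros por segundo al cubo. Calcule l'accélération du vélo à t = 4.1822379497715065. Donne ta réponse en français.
Nous devons trouver l'intégrale de notre équation du jerk j(t) = 16·exp(2·t) 1 fois. La primitive du jerk, avec a(0) = 8, donne l'accélération: a(t) = 8·exp(2·t). En utilisant a(t) = 8·exp(2·t) et en substituant t = 4.1822379497715065, nous trouvons a = 34334.8942541336.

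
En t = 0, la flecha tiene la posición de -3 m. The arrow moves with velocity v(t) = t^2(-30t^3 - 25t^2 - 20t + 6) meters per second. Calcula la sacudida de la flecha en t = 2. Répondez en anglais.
To solve this, we need to take 2 derivatives of our velocity equation v(t) = t^2·(-30·t^3 - 25·t^2 - 20·t + 6). Differentiating velocity, we get acceleration: a(t) = t^2·(-90·t^2 - 50·t - 20) + 2·t·(-30·t^3 - 25·t^2 - 20·t + 6). The derivative of acceleration gives jerk: j(t) = -60·t^3 + t^2·(-180·t - 50) - 50·t^2 + 4·t·(-90·t^2 - 50·t - 20) - 40·t + 12. We have jerk j(t) = -60·t^3 + t^2·(-180·t - 50) - 50·t^2 + 4·t·(-90·t^2 - 50·t - 20) - 40·t + 12. Substituting t = 2: j(2) = -6228.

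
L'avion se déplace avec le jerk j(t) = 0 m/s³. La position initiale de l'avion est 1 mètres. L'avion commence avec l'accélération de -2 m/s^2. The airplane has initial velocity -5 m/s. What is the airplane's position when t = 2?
We must find the antiderivative of our jerk equation j(t) = 0 3 times. Taking ∫j(t)dt and applying a(0) = -2, we find a(t) = -2. Integrating acceleration and using the initial condition v(0) = -5, we get v(t) = -2·t - 5. Taking ∫v(t)dt and applying x(0) = 1, we find x(t) = -t^2 - 5·t + 1. Using x(t) = -t^2 - 5·t + 1 and substituting t = 2, we find x = -13.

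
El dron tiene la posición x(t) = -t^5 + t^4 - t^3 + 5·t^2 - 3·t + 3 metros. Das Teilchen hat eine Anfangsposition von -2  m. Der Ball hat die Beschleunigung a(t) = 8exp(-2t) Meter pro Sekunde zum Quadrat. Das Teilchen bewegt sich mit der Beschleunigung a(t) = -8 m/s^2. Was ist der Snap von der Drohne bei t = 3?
Ausgehend von der Position x(t) = -t^5 + t^4 - t^3 + 5·t^2 - 3·t + 3, nehmen wir 4 Ableitungen. Durch Ableiten von der Position erhalten wir die Geschwindigkeit: v(t) = -5·t^4 + 4·t^3 - 3·t^2 + 10·t - 3. Die Ableitung von der Geschwindigkeit ergibt die Beschleunigung: a(t) = -20·t^3 + 12·t^2 - 6·t + 10. Durch Ableiten von der Beschleunigung erhalten wir den Ruck: j(t) = -60·t^2 + 24·t - 6. Mit d/dt von j(t) finden wir s(t) = 24 - 120·t. Mit s(t) = 24 - 120·t und Einsetzen von t = 3, finden wir s = -336.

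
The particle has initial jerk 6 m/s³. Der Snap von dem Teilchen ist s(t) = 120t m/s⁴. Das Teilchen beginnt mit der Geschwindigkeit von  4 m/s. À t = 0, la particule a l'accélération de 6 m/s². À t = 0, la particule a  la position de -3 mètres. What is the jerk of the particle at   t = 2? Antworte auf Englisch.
To find the answer, we compute 1 integral of s(t) = 120·t. Integrating snap and using the initial condition j(0) = 6, we get j(t) = 60·t^2 + 6. Using j(t) = 60·t^2 + 6 and substituting t = 2, we find j = 246.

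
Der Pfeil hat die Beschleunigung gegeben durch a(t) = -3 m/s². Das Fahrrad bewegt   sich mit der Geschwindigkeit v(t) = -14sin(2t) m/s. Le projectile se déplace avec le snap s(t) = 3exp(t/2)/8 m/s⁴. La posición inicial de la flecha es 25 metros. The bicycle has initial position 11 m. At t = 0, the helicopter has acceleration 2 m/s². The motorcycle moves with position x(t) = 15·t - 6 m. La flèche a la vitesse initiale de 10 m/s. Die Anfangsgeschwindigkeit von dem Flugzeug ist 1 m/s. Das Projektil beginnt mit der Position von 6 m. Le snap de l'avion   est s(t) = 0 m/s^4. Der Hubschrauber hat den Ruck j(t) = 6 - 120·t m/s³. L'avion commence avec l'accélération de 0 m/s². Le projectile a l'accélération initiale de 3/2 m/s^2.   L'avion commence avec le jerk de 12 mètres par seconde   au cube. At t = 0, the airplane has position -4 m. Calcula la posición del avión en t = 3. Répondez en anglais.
To find the answer, we compute 4 antiderivatives of s(t) = 0. Taking ∫s(t)dt and applying j(0) = 12, we find j(t) = 12. The integral of jerk, with a(0) = 0, gives acceleration: a(t) = 12·t. Taking ∫a(t)dt and applying v(0) = 1, we find v(t) = 6·t^2 + 1. Taking ∫v(t)dt and applying x(0) = -4, we find x(t) = 2·t^3 + t - 4. We have position x(t) = 2·t^3 + t - 4. Substituting t = 3: x(3) = 53.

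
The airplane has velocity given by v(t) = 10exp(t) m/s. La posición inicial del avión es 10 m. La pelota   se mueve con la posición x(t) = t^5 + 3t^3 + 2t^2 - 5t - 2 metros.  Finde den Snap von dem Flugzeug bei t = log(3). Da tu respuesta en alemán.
Ausgehend von der Geschwindigkeit v(t) = 10·exp(t), nehmen wir 3 Ableitungen. Die Ableitung von der Geschwindigkeit ergibt die Beschleunigung: a(t) = 10·exp(t). Durch Ableiten von der Beschleunigung erhalten wir den Ruck: j(t) = 10·exp(t). Durch Ableiten von dem Ruck erhalten wir den Snap: s(t) = 10·exp(t). Mit s(t) = 10·exp(t) und Einsetzen von t = log(3), finden wir s = 30.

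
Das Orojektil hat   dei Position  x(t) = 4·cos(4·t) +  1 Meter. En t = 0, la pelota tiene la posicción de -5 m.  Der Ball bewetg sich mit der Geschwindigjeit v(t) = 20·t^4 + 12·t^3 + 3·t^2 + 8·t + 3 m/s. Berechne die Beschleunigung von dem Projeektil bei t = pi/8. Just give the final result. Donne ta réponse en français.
La réponse est 0.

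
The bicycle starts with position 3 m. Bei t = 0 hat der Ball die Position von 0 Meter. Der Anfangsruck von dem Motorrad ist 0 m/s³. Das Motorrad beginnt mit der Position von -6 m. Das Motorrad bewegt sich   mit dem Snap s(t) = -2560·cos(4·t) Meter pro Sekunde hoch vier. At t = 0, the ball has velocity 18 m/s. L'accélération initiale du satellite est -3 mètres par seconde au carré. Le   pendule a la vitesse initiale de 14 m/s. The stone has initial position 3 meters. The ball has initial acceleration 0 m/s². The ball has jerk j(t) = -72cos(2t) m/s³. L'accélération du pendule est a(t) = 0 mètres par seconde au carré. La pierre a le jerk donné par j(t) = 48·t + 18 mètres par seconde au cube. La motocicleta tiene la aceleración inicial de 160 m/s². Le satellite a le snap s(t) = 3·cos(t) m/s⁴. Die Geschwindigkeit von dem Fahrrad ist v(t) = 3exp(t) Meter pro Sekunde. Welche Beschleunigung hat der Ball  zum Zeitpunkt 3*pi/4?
Um dies zu lösen, müssen wir 1 Integral unserer Gleichung für den Ruck j(t) = -72·cos(2·t) finden. Durch Integration von dem Ruck und Verwendung der Anfangsbedingung a(0) = 0, erhalten wir a(t) = -36·sin(2·t). Wir haben die Beschleunigung a(t) = -36·sin(2·t). Durch Einsetzen von t = 3*pi/4: a(3*pi/4) = 36.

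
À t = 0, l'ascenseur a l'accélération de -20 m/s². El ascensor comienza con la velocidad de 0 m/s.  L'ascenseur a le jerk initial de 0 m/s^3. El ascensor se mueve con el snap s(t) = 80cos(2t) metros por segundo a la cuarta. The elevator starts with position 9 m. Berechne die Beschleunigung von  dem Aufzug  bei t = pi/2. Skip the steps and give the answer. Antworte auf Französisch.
À t = pi/2, a = 20.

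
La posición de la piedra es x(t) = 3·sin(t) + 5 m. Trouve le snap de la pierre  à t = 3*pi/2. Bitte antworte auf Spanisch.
Para resolver esto, necesitamos tomar 4 derivadas de nuestra ecuación de la posición x(t) = 3·sin(t) + 5. Tomando d/dt de x(t), encontramos v(t) = 3·cos(t). Tomando d/dt de v(t), encontramos a(t) = -3·sin(t). La derivada de la aceleración da la sacudida: j(t) = -3·cos(t). Derivando la sacudida, obtenemos el snap: s(t) = 3·sin(t). Tenemos el snap s(t) = 3·sin(t). Sustituyendo t = 3*pi/2: s(3*pi/2) = -3.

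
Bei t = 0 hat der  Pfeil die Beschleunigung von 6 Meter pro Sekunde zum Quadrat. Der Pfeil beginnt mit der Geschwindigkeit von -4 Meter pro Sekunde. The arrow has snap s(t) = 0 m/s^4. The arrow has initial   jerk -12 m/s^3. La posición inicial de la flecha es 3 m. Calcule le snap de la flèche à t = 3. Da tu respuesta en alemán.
Wir haben den Snap s(t) = 0. Durch Einsetzen von t = 3: s(3) = 0.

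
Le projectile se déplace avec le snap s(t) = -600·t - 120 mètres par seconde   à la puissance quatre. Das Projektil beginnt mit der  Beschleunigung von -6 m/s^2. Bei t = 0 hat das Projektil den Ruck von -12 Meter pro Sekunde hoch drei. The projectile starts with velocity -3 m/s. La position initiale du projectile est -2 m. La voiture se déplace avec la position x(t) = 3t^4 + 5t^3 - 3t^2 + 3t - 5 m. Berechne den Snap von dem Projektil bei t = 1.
Aus der Gleichung für den Snap s(t) = -600·t - 120, setzen wir t = 1 ein und erhalten s = -720.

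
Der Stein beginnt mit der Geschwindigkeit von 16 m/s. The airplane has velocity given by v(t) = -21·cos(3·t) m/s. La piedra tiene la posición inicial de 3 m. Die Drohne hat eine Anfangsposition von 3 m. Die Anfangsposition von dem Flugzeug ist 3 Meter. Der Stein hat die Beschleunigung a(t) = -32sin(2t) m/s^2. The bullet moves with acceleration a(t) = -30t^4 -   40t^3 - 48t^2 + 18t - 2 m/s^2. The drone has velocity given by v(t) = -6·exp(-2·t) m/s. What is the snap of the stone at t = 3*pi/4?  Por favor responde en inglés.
We must differentiate our acceleration equation a(t) = -32·sin(2·t) 2 times. Taking d/dt of a(t), we find j(t) = -64·cos(2·t). The derivative of jerk gives snap: s(t) = 128·sin(2·t). From the given snap equation s(t) = 128·sin(2·t), we substitute t = 3*pi/4 to get s = -128.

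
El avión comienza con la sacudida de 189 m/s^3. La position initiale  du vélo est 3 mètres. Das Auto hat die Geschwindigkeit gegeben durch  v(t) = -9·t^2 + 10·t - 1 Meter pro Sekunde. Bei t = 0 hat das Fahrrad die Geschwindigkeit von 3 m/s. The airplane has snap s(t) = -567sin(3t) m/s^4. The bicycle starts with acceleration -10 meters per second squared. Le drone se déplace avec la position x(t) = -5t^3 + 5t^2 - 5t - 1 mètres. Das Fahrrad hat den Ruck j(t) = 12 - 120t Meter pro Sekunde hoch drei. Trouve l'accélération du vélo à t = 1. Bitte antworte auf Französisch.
Pour résoudre ceci, nous devons prendre 1 primitive de notre équation du jerk j(t) = 12 - 120·t. En prenant ∫j(t)dt et en appliquant a(0) = -10, nous trouvons a(t) = -60·t^2 + 12·t - 10. Nous avons l'accélération a(t) = -60·t^2 + 12·t - 10. En substituant t = 1: a(1) = -58.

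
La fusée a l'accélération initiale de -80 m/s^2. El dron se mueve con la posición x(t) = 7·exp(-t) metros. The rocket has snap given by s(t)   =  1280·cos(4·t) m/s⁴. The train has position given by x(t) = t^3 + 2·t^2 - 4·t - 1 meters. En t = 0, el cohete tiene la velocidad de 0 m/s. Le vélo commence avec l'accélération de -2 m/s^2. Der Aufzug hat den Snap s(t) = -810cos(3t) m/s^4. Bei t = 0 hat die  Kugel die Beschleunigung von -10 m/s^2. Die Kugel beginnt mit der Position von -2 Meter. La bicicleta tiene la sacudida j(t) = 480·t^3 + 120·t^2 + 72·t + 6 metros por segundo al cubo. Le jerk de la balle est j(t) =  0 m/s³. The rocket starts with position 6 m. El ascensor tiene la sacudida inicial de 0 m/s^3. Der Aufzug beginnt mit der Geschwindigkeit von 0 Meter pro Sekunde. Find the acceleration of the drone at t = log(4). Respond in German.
Wir müssen unsere Gleichung für die Position x(t) = 7·exp(-t) 2-mal ableiten. Mit d/dt von x(t) finden wir v(t) = -7·exp(-t). Mit d/dt von v(t) finden wir a(t) = 7·exp(-t). Wir haben die Beschleunigung a(t) = 7·exp(-t). Durch Einsetzen von t = log(4): a(log(4)) = 7/4.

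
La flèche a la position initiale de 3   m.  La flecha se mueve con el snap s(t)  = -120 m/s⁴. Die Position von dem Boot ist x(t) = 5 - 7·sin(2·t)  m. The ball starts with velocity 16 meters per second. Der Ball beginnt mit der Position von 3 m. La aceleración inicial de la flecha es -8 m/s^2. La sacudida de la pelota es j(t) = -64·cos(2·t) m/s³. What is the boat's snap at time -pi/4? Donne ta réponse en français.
Pour résoudre ceci, nous devons prendre 4 dérivées de notre équation de la position x(t) = 5 - 7·sin(2·t). En dérivant la position, nous obtenons la vitesse: v(t) = -14·cos(2·t). En dérivant la vitesse, nous obtenons l'accélération: a(t) = 28·sin(2·t). En prenant d/dt de a(t), nous trouvons j(t) = 56·cos(2·t). En dérivant le jerk, nous obtenons le snap: s(t) = -112·sin(2·t). En utilisant s(t) = -112·sin(2·t) et en substituant t = -pi/4, nous trouvons s = 112.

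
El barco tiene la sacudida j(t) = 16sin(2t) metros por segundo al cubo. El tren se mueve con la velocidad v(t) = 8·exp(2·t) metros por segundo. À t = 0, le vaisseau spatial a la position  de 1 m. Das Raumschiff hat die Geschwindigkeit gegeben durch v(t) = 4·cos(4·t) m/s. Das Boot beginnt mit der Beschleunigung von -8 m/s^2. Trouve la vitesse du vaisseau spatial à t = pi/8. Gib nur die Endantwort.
À t = pi/8, v = 0.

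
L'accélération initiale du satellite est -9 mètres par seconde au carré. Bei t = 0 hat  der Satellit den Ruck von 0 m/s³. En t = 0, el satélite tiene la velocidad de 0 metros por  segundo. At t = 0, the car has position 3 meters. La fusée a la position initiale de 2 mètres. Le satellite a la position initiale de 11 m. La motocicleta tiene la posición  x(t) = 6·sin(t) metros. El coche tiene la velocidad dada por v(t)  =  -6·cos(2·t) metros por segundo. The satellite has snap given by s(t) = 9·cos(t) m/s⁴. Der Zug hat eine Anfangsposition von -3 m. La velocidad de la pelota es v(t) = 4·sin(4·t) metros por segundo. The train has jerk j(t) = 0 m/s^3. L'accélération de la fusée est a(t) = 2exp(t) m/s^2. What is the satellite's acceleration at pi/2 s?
To find the answer, we compute 2 antiderivatives of s(t) = 9·cos(t). The antiderivative of snap, with j(0) = 0, gives jerk: j(t) = 9·sin(t). The integral of jerk, with a(0) = -9, gives acceleration: a(t) = -9·cos(t). From the given acceleration equation a(t) = -9·cos(t), we substitute t = pi/2 to get a = 0.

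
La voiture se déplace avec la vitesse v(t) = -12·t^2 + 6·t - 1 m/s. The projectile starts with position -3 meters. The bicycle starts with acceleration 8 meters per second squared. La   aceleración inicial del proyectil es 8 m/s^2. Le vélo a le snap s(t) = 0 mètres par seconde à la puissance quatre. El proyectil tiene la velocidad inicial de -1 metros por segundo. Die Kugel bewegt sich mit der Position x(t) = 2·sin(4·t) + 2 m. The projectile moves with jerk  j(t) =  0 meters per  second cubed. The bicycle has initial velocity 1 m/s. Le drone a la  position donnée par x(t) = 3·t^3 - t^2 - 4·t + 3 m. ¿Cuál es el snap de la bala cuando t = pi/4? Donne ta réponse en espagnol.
Partiendo de la posición x(t) = 2·sin(4·t) + 2, tomamos 4 derivadas. La derivada de la posición da la velocidad: v(t) = 8·cos(4·t). La derivada de la velocidad da la aceleración: a(t) = -32·sin(4·t). La derivada de la aceleración da la sacudida: j(t) = -128·cos(4·t). La derivada de la sacudida da el snap: s(t) = 512·sin(4·t). De la ecuación del snap s(t) = 512·sin(4·t), sustituimos t = pi/4 para obtener s = 0.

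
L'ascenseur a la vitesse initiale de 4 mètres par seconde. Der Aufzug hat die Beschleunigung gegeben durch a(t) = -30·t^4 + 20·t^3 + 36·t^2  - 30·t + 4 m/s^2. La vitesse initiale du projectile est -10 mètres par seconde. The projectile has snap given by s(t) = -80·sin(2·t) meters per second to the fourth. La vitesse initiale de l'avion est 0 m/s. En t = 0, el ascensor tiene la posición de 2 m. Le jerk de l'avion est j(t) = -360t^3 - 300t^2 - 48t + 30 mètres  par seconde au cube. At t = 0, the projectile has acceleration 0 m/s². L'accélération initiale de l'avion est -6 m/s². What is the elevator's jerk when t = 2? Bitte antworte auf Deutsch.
Ausgehend von der Beschleunigung a(t) = -30·t^4 + 20·t^3 + 36·t^2 - 30·t + 4, nehmen wir 1 Ableitung. Durch Ableiten von der Beschleunigung erhalten wir den Ruck: j(t) = -120·t^3 + 60·t^2 + 72·t - 30. Wir haben den Ruck j(t) = -120·t^3 + 60·t^2 + 72·t - 30. Durch Einsetzen von t = 2: j(2) = -606.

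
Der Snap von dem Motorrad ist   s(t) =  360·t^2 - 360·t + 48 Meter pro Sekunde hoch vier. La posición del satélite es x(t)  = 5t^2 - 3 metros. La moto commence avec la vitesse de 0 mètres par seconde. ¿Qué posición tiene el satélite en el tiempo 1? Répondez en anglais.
We have position x(t) = 5·t^2 - 3. Substituting t = 1: x(1) = 2.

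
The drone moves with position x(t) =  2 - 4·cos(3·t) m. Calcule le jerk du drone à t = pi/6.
En partant de la position x(t) = 2 - 4·cos(3·t), nous prenons 3 dérivées. En dérivant la position, nous obtenons la vitesse: v(t) = 12·sin(3·t). En dérivant la vitesse, nous obtenons l'accélération: a(t) = 36·cos(3·t). En dérivant l'accélération, nous obtenons le jerk: j(t) = -108·sin(3·t). Nous avons le jerk j(t) = -108·sin(3·t). En substituant t = pi/6: j(pi/6) = -108.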